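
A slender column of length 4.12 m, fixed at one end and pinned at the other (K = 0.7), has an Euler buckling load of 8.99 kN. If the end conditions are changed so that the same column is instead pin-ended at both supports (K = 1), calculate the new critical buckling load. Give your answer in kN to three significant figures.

P_cr ≈ 4.41 kN

P_cr ∝ 1/K², so P_cr,new = P_cr,old × (K_old/K_new)² = 8.99 × (0.7/1)²
= 8.99 × 0.4900 = 4.41 kN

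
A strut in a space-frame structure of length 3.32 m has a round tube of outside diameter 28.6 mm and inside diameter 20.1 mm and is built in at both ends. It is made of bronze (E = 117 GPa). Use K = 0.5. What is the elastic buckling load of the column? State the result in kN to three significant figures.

P_cr ≈ 10.4 kN

d_o = 28.6 mm, d_i = 20.1 mm
I = π(d_o⁴ − d_i⁴)/64 = π(28.6⁴ − 20.10⁴)/64 = 2.483×10^4 mm⁴
I = 2.483×10^4 mm⁴ = 2.483×10^-8 m⁴
Effective length L_e = K·L = 0.5 × 3.32 = 1.660 m
P_cr = π²EI / L_e² = π² × 117×10⁹ × 2.483×10^-8 / 1.660² = 1.041×10^4 N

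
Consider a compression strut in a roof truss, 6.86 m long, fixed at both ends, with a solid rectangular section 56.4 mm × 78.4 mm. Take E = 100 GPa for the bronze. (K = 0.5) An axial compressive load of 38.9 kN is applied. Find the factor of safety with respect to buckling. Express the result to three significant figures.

Buckling occurs about the weak axis: I_min = h·b³/12 with b = 56.4 mm (the shorter side).
I_min = 78.4×56.4³/12 = 1.172×10^6 mm⁴
I = 1.172×10^6 mm⁴ = 1.172×10^-6 m⁴
Effective length L_e = K·L = 0.5 × 6.86 = 3.430 m
P_cr = π²EI / L_e² = π² × 100×10⁹ × 1.172×10^-6 / 3.430² = 9.833×10^4 N
Factor of safety n = P_cr / P = 98.329 / 38.9 = 2.53

n ≈ 2.53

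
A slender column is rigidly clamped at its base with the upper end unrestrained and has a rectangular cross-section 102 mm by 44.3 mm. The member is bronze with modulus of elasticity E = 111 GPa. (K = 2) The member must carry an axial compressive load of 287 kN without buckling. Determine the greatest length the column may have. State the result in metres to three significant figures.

Buckling occurs about the weak axis: I_min = h·b³/12 with b = 44.3 mm (the shorter side).
I_min = 102×44.3³/12 = 7.390×10^5 mm⁴
I = 7.390×10^-7 m⁴
At the buckling limit P_cr = P = 2.870×10^5 N
From P_cr = π²EI/(K·L)²:  L = (1/K)·√(π²EI/P_cr) = (1/2)·√(π²×1.11×10^11×7.390×10^-7/2.870×10^5)
L = 0.840 m

L_max ≈ 0.840 m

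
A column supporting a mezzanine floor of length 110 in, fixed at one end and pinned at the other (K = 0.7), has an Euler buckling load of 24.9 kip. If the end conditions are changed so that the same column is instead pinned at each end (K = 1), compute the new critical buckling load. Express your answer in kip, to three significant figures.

P_cr ≈ 12.2 kip

P_cr ∝ 1/K², so P_cr,new = P_cr,old × (K_old/K_new)² = 24.9 × (0.7/1)²
= 24.9 × 0.4900 = 12.2 kip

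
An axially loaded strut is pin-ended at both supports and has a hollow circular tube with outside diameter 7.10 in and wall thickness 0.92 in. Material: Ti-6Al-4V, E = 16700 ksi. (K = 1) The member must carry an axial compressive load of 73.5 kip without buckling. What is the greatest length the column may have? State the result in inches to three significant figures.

L_max ≈ 442 in

Inner diameter d_i = 7.10 − 2×0.92 = 5.260 in
I = π(d_o⁴ − d_i⁴)/64 = π(7.10⁴ − 5.260⁴)/64 = 87.16 in⁴
At the buckling limit P_cr = P = 7.350×10^4 lb
From P_cr = π²EI/(K·L)²:  L = (1/K)·√(π²EI/P_cr) = (1/1)·√(π²×1.67×10^7×87.16/7.350×10^4)
L = 442 in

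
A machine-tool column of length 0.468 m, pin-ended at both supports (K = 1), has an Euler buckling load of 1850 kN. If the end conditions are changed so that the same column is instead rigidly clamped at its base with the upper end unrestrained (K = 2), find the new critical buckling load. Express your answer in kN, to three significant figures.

P_cr ∝ 1/K², so P_cr,new = P_cr,old × (K_old/K_new)² = 1850 × (1/2)²
= 1850 × 0.2500 = 462 kN

P_cr ≈ 462 kN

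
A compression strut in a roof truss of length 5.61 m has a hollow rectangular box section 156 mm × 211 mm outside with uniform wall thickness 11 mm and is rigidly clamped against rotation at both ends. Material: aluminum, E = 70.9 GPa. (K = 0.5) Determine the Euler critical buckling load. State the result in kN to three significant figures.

Inner dimensions: h_i = 211 − 2×11 = 189.0 mm, b_i = 156 − 2×11 = 134.0 mm
Weak-axis I_min = (h_o·b_o³ − h_i·b_i³)/12 with b_o = 156, b_i = 134.0 mm (shorter outer/inner sides).
I_min = (211×156³ − 189.0×134.0³)/12 = 2.886×10^7 mm⁴
I = 2.886×10^7 mm⁴ = 2.886×10^-5 m⁴
Effective length L_e = K·L = 0.5 × 5.61 = 2.805 m
P_cr = π²EI / L_e² = π² × 70.9×10⁹ × 2.886×10^-5 / 2.805² = 2.566×10^6 N

P_cr ≈ 2570 kN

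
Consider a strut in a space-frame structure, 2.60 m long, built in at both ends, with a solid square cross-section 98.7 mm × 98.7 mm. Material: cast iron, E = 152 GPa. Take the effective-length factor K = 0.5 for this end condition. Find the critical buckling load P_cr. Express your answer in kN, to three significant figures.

I = a⁴/12 = 98.7⁴/12 = 7.908×10^6 mm⁴
I = 7.908×10^6 mm⁴ = 7.908×10^-6 m⁴
Effective length L_e = K·L = 0.5 × 2.60 = 1.300 m
P_cr = π²EI / L_e² = π² × 152×10⁹ × 7.908×10^-6 / 1.300² = 7.020×10^6 N

P_cr ≈ 7020 kN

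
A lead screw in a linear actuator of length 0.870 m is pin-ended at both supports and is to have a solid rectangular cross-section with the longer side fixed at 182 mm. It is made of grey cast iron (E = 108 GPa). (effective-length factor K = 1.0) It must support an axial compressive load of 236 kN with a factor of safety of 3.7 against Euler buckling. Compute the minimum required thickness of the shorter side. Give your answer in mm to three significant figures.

Required P_cr = n·P = 3.7 × 236 = 873.2 kN
L_e = K·L = 1 × 0.870 = 0.8700 m
Required I = P_cr·L_e²/(π²E) = 8.732×10^5 × 0.8700² / (π² × 1.08×10^11) = 6.201×10^-7 m⁴
I_req = 6.201×10^5 mm⁴
Rectangle, weak axis: I_min = h·b³/12 with h = 182 mm fixed  ⇒  b = (12I/h)^(1/3) = 34.4 mm

b ≈ 34.4 mm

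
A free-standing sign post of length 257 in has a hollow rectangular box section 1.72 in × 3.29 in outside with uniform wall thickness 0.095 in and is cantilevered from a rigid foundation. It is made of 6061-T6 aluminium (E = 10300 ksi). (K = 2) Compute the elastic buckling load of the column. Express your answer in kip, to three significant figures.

Inner dimensions: h_i = 3.29 − 2×0.095 = 3.100 in, b_i = 1.72 − 2×0.095 = 1.530 in
Weak-axis I_min = (h_o·b_o³ − h_i·b_i³)/12 with b_o = 1.72, b_i = 1.530 in (shorter outer/inner sides).
I_min = (3.29×1.72³ − 3.100×1.530³)/12 = 0.4698 in⁴
Effective length L_e = K·L = 2 × 257 = 514.0 in
P_cr = π²EI / L_e² = π² × 10300×10³ × 0.4698 / 514.0² = 180.8 lb

P_cr ≈ 0.181 kip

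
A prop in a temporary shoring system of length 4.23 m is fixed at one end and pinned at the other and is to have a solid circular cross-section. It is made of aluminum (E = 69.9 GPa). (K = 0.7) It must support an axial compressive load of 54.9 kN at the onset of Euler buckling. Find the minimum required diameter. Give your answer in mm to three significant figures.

L_e = K·L = 0.7 × 4.23 = 2.961 m
Required I = P_cr·L_e²/(π²E) = 5.490×10^4 × 2.961² / (π² × 6.99×10^10) = 6.977×10^-7 m⁴
I_req = 6.977×10^5 mm⁴
Solid circle: I = πd⁴/64  ⇒  d = (64I/π)^(1/4) = (64×6.977×10^5/π)^(1/4) = 61.4 mm

d ≈ 61.4 mm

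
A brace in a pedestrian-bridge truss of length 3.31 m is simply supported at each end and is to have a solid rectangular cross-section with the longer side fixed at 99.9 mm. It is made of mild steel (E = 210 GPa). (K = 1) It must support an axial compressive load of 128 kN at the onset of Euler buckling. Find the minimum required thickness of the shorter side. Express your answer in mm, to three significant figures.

b ≈ 43.3 mm

L_e = K·L = 1 × 3.31 = 3.310 m
Required I = P_cr·L_e²/(π²E) = 1.280×10^5 × 3.310² / (π² × 2.10×10^11) = 6.766×10^-7 m⁴
I_req = 6.766×10^5 mm⁴
Rectangle, weak axis: I_min = h·b³/12 with h = 99.9 mm fixed  ⇒  b = (12I/h)^(1/3) = 43.3 mm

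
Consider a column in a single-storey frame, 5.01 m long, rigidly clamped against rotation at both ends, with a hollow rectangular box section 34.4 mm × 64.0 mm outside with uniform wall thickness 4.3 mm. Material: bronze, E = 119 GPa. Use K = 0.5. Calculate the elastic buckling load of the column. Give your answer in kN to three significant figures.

P_cr ≈ 25.8 kN

Inner dimensions: h_i = 64.0 − 2×4.3 = 55.40 mm, b_i = 34.4 − 2×4.3 = 25.80 mm
Weak-axis I_min = (h_o·b_o³ − h_i·b_i³)/12 with b_o = 34.4, b_i = 25.80 mm (shorter outer/inner sides).
I_min = (64.0×34.4³ − 55.40×25.80³)/12 = 1.378×10^5 mm⁴
I = 1.378×10^5 mm⁴ = 1.378×10^-7 m⁴
Effective length L_e = K·L = 0.5 × 5.01 = 2.505 m
P_cr = π²EI / L_e² = π² × 119×10⁹ × 1.378×10^-7 / 2.505² = 2.580×10^4 N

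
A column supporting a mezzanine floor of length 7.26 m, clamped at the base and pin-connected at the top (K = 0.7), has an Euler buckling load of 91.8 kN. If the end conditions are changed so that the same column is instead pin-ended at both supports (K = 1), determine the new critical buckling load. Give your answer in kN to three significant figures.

P_cr ≈ 45.0 kN

P_cr ∝ 1/K², so P_cr,new = P_cr,old × (K_old/K_new)² = 91.8 × (0.7/1)²
= 91.8 × 0.4900 = 45.0 kN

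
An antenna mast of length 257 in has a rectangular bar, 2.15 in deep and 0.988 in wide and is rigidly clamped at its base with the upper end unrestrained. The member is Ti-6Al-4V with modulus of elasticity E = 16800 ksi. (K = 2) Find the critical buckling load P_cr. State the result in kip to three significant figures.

Buckling occurs about the weak axis: I_min = h·b³/12 with b = 0.988 in (the shorter side).
I_min = 2.15×0.988³/12 = 0.1728 in⁴
Effective length L_e = K·L = 2 × 257 = 514.0 in
P_cr = π²EI / L_e² = π² × 16800×10³ × 0.1728 / 514.0² = 108.4 lb

P_cr ≈ 0.108 kip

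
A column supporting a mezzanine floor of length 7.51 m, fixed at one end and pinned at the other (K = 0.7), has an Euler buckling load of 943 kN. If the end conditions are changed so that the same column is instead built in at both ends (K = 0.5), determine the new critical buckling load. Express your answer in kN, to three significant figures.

P_cr ∝ 1/K², so P_cr,new = P_cr,old × (K_old/K_new)² = 943 × (0.7/0.5)²
= 943 × 1.960 = 1850 kN

P_cr ≈ 1850 kN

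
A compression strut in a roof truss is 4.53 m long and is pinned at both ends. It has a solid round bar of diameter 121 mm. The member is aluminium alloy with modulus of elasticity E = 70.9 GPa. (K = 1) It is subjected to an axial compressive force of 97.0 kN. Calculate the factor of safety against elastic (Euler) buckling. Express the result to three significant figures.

I = πd⁴/64 = π×121⁴/64 = 1.052×10^7 mm⁴
I = 1.052×10^7 mm⁴ = 1.052×10^-5 m⁴
Effective length L_e = K·L = 1 × 4.53 = 4.530 m
P_cr = π²EI / L_e² = π² × 70.9×10⁹ × 1.052×10^-5 / 4.530² = 3.588×10^5 N
Factor of safety n = P_cr / P = 358.81 / 97.0 = 3.70

n ≈ 3.70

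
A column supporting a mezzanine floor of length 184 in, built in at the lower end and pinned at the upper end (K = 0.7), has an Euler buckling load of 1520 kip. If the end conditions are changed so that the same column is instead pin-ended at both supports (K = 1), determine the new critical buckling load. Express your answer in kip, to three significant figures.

P_cr ≈ 745 kip

P_cr ∝ 1/K², so P_cr,new = P_cr,old × (K_old/K_new)² = 1520 × (0.7/1)²
= 1520 × 0.4900 = 745 kip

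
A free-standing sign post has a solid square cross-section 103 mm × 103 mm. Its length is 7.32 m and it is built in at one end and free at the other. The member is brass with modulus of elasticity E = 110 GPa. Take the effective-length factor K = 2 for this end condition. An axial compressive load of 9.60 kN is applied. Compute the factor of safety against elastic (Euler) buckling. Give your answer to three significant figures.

I = a⁴/12 = 103⁴/12 = 9.379×10^6 mm⁴
I = 9.379×10^6 mm⁴ = 9.379×10^-6 m⁴
Effective length L_e = K·L = 2 × 7.32 = 14.64 m
P_cr = π²EI / L_e² = π² × 110×10⁹ × 9.379×10^-6 / 14.64² = 4.751×10^4 N
Factor of safety n = P_cr / P = 47.509 / 9.60 = 4.95

n ≈ 4.95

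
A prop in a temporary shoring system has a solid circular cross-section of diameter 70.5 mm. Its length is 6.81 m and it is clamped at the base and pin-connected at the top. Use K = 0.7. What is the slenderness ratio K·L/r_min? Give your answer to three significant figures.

λ ≈ 270

I = πd⁴/64 = π×70.5⁴/64 = 1.213×10^6 mm⁴
A = 3.904×10^3 mm²;  r_min = √(I/A) = √(1.213×10^6/3.904×10^3) = 17.62 mm
L_e = K·L = 0.7 × 6.81 m = 4.767 m = 4767.0 mm
λ = L_e / r_min = 4767.0 / 17.62 = 270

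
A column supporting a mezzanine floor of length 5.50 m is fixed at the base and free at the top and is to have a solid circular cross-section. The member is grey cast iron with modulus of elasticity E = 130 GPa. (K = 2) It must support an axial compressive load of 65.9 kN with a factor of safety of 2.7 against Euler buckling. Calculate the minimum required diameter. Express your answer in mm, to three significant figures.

d ≈ 136 mm

Required P_cr = n·P = 2.7 × 65.9 = 177.9 kN
L_e = K·L = 2 × 5.50 = 11.00 m
Required I = P_cr·L_e²/(π²E) = 1.779×10^5 × 11.00² / (π² × 1.30×10^11) = 1.678×10^-5 m⁴
I_req = 1.678×10^7 mm⁴
Solid circle: I = πd⁴/64  ⇒  d = (64I/π)^(1/4) = (64×1.678×10^7/π)^(1/4) = 136 mm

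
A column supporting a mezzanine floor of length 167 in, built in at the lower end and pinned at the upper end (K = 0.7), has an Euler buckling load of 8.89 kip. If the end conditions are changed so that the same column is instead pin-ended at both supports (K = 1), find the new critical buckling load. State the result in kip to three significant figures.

P_cr ∝ 1/K², so P_cr,new = P_cr,old × (K_old/K_new)² = 8.89 × (0.7/1)²
= 8.89 × 0.4900 = 4.36 kip

P_cr ≈ 4.36 kip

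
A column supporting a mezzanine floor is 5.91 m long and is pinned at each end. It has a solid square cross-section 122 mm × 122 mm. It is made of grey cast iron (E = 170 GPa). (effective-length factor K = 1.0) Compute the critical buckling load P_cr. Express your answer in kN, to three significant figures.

P_cr ≈ 887 kN

I = a⁴/12 = 122⁴/12 = 1.846×10^7 mm⁴
I = 1.846×10^7 mm⁴ = 1.846×10^-5 m⁴
Effective length L_e = K·L = 1 × 5.91 = 5.910 m
P_cr = π²EI / L_e² = π² × 170×10⁹ × 1.846×10^-5 / 5.910² = 8.868×10^5 N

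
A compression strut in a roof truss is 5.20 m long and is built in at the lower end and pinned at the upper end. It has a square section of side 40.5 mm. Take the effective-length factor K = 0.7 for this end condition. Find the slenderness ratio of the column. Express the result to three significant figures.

λ ≈ 311

For a square r = a/√12 = 40.5/√12 = 11.69 mm
L_e = K·L = 0.7 × 5.20 m = 3.640 m = 3640.0 mm
λ = L_e / r_min = 3640.0 / 11.69 = 311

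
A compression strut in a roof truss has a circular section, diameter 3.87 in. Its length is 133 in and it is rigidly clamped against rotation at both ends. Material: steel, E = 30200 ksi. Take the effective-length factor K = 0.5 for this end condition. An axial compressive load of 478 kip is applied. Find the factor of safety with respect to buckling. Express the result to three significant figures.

n ≈ 1.55

I = πd⁴/64 = π×3.87⁴/64 = 11.01 in⁴
Effective length L_e = K·L = 0.5 × 133 = 66.50 in
P_cr = π²EI / L_e² = π² × 30200×10³ × 11.01 / 66.50² = 7.421×10^5 lb
Factor of safety n = P_cr / P = 742.13 / 478 = 1.55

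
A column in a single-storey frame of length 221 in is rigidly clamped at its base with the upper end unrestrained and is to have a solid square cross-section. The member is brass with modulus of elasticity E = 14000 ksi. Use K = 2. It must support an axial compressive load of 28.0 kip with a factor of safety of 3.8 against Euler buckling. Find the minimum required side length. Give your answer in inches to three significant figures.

Required P_cr = n·P = 3.8 × 28.0 = 106.4 kip
L_e = K·L = 2 × 221 = 442.0 in
Required I = P_cr·L_e²/(π²E) = 1.064×10^5 × 442.0² / (π² × 1.40×10^7) = 150.4 in⁴
Solid square: I = a⁴/12  ⇒  a = (12I)^(1/4) = (12×150.4)^(1/4) = 6.52 in

a ≈ 6.52 in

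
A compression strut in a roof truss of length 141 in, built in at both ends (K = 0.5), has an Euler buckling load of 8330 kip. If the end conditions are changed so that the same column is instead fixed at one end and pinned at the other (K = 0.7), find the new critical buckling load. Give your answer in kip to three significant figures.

P_cr ∝ 1/K², so P_cr,new = P_cr,old × (K_old/K_new)² = 8330 × (0.5/0.7)²
= 8330 × 0.5102 = 4250 kip

P_cr ≈ 4250 kip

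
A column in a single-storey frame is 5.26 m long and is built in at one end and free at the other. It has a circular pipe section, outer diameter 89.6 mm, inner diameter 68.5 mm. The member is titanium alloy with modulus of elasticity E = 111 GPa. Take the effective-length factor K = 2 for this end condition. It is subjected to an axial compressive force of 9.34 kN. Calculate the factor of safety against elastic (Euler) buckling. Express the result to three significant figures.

d_o = 89.6 mm, d_i = 68.5 mm
I = π(d_o⁴ − d_i⁴)/64 = π(89.6⁴ − 68.50⁴)/64 = 2.083×10^6 mm⁴
I = 2.083×10^6 mm⁴ = 2.083×10^-6 m⁴
Effective length L_e = K·L = 2 × 5.26 = 10.52 m
P_cr = π²EI / L_e² = π² × 111×10⁹ × 2.083×10^-6 / 10.52² = 2.062×10^4 N
Factor of safety n = P_cr / P = 20.619 / 9.34 = 2.21

n ≈ 2.21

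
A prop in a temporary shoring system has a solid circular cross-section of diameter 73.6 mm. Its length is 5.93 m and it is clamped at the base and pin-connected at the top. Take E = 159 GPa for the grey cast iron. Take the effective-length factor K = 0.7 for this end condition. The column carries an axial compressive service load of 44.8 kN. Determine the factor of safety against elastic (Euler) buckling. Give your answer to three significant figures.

n ≈ 2.93

I = πd⁴/64 = π×73.6⁴/64 = 1.440×10^6 mm⁴
I = 1.440×10^6 mm⁴ = 1.440×10^-6 m⁴
Effective length L_e = K·L = 0.7 × 5.93 = 4.151 m
P_cr = π²EI / L_e² = π² × 159×10⁹ × 1.440×10^-6 / 4.151² = 1.312×10^5 N
Factor of safety n = P_cr / P = 131.18 / 44.8 = 2.93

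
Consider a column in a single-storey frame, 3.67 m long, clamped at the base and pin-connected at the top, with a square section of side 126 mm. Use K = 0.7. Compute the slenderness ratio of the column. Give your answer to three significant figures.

λ ≈ 70.6

For a square r = a/√12 = 126/√12 = 36.37 mm
L_e = K·L = 0.7 × 3.67 m = 2.569 m = 2569.0 mm
λ = L_e / r_min = 2569.0 / 36.37 = 70.6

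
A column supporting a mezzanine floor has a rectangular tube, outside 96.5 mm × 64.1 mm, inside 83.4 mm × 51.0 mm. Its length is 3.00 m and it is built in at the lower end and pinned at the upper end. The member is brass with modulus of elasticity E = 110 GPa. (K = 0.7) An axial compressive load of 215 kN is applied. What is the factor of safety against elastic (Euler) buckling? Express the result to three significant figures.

n ≈ 1.37

Weak-axis I_min = (h_o·b_o³ − h_i·b_i³)/12 with b_o = 64.1, b_i = 51.00 mm (shorter outer/inner sides).
I_min = (96.5×64.1³ − 83.40×51.00³)/12 = 1.196×10^6 mm⁴
I = 1.196×10^6 mm⁴ = 1.196×10^-6 m⁴
Effective length L_e = K·L = 0.7 × 3.00 = 2.100 m
P_cr = π²EI / L_e² = π² × 110×10⁹ × 1.196×10^-6 / 2.100² = 2.944×10^5 N
Factor of safety n = P_cr / P = 294.44 / 215 = 1.37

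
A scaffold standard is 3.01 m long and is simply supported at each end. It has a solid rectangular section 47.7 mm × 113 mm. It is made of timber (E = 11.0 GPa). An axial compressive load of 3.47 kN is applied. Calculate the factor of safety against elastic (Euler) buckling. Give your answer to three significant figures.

Buckling occurs about the weak axis: I_min = h·b³/12 with b = 47.7 mm (the shorter side).
I_min = 113×47.7³/12 = 1.022×10^6 mm⁴
I = 1.022×10^6 mm⁴ = 1.022×10^-6 m⁴
Effective length L_e = K·L = 1 × 3.01 = 3.010 m
P_cr = π²EI / L_e² = π² × 11.0×10⁹ × 1.022×10^-6 / 3.010² = 1.225×10^4 N
Factor of safety n = P_cr / P = 12.246 / 3.47 = 3.53

n ≈ 3.53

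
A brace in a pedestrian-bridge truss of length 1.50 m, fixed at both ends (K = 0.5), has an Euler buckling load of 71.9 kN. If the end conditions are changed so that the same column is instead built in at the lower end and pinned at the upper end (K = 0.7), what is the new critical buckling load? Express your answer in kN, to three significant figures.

P_cr ∝ 1/K², so P_cr,new = P_cr,old × (K_old/K_new)² = 71.9 × (0.5/0.7)²
= 71.9 × 0.5102 = 36.7 kN

P_cr ≈ 36.7 kN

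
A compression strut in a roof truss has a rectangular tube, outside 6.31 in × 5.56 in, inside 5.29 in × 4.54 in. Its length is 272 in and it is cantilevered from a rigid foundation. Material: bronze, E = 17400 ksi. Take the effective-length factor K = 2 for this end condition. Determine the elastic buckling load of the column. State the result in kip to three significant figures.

P_cr ≈ 28.5 kip

Weak-axis I_min = (h_o·b_o³ − h_i·b_i³)/12 with b_o = 5.56, b_i = 4.540 in (shorter outer/inner sides).
I_min = (6.31×5.56³ − 5.290×4.540³)/12 = 49.13 in⁴
Effective length L_e = K·L = 2 × 272 = 544.0 in
P_cr = π²EI / L_e² = π² × 17400×10³ × 49.13 / 544.0² = 2.851×10^4 lb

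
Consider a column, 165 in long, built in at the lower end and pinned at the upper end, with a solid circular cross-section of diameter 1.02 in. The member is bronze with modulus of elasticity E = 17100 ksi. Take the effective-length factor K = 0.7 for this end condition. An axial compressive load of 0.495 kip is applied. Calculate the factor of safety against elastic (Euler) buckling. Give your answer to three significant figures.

I = πd⁴/64 = π×1.02⁴/64 = 5.313×10^-2 in⁴
Effective length L_e = K·L = 0.7 × 165 = 115.5 in
P_cr = π²EI / L_e² = π² × 17100×10³ × 5.313×10^-2 / 115.5² = 672.2 lb
Factor of safety n = P_cr / P = 0.67221 / 0.495 = 1.36

n ≈ 1.36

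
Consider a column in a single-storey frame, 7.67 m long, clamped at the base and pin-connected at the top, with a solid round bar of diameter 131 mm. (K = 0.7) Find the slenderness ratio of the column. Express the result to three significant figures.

λ ≈ 164

For a solid circle r = d/4 = 131/4 = 32.75 mm
L_e = K·L = 0.7 × 7.67 m = 5.369 m = 5369.0 mm
λ = L_e / r_min = 5369.0 / 32.75 = 164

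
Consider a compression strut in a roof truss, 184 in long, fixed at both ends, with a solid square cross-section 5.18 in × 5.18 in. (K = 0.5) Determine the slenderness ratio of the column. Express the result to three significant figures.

For a square r = a/√12 = 5.18/√12 = 1.495 in
L_e = K·L = 0.5 × 184 = 92.00 in
λ = L_e / r_min = 92.000 / 1.495 = 61.5

λ ≈ 61.5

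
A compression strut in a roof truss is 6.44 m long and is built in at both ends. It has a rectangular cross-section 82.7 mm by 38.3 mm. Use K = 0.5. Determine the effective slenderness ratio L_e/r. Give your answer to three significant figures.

λ ≈ 291

For a rectangle r_min = b/√12 = 38.3/√12 = 11.06 mm
L_e = K·L = 0.5 × 6.44 m = 3.220 m = 3220.0 mm
λ = L_e / r_min = 3220.0 / 11.06 = 291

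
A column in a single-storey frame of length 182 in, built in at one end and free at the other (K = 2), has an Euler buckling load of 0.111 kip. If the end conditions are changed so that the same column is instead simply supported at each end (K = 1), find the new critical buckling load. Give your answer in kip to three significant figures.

P_cr ≈ 0.444 kip

P_cr ∝ 1/K², so P_cr,new = P_cr,old × (K_old/K_new)² = 0.111 × (2/1)²
= 0.111 × 4.000 = 0.444 kip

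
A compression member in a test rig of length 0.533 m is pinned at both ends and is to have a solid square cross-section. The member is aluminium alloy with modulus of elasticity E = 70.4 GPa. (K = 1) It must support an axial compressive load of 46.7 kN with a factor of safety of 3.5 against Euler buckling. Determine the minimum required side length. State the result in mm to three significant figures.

a ≈ 29.9 mm

Required P_cr = n·P = 3.5 × 46.7 = 163.5 kN
L_e = K·L = 1 × 0.533 = 0.5330 m
Required I = P_cr·L_e²/(π²E) = 1.635×10^5 × 0.5330² / (π² × 7.04×10^10) = 6.683×10^-8 m⁴
I_req = 6.683×10^4 mm⁴
Solid square: I = a⁴/12  ⇒  a = (12I)^(1/4) = (12×6.683×10^4)^(1/4) = 29.9 mm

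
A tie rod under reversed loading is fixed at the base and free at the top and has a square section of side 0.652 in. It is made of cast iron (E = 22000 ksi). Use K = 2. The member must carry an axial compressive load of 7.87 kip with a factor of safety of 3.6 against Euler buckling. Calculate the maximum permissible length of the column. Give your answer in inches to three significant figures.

I = a⁴/12 = 0.652⁴/12 = 1.506×10^-2 in⁴
Required critical load P_cr = n·P = 3.6 × 7.87 = 28.33 kip = 2.833×10^4 lb
From P_cr = π²EI/(K·L)²:  L = (1/K)·√(π²EI/P_cr) = (1/2)·√(π²×2.20×10^7×1.506×10^-2/2.833×10^4)
L = 5.37 in

L_max ≈ 5.37 in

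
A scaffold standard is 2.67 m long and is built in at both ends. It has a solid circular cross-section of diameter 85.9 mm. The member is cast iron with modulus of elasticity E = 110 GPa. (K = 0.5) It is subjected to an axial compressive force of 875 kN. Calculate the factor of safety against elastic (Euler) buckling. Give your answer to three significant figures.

I = πd⁴/64 = π×85.9⁴/64 = 2.673×10^6 mm⁴
I = 2.673×10^6 mm⁴ = 2.673×10^-6 m⁴
Effective length L_e = K·L = 0.5 × 2.67 = 1.335 m
P_cr = π²EI / L_e² = π² × 110×10⁹ × 2.673×10^-6 / 1.335² = 1.628×10^6 N
Factor of safety n = P_cr / P = 1628.1 / 875 = 1.86

n ≈ 1.86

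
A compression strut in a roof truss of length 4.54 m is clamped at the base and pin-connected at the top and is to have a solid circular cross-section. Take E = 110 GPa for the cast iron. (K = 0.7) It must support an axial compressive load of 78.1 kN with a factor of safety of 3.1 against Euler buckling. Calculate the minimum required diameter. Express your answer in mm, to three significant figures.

d ≈ 82.3 mm

Required P_cr = n·P = 3.1 × 78.1 = 242.1 kN
L_e = K·L = 0.7 × 4.54 = 3.178 m
Required I = P_cr·L_e²/(π²E) = 2.421×10^5 × 3.178² / (π² × 1.10×10^11) = 2.252×10^-6 m⁴
I_req = 2.252×10^6 mm⁴
Solid circle: I = πd⁴/64  ⇒  d = (64I/π)^(1/4) = (64×2.252×10^6/π)^(1/4) = 82.3 mm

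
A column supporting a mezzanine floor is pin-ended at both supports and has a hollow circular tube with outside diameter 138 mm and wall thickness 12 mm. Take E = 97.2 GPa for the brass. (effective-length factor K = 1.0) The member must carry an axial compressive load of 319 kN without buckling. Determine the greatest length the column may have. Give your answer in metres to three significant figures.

Inner diameter d_i = 138 − 2×12 = 114.0 mm
I = π(d_o⁴ − d_i⁴)/64 = π(138⁴ − 114.0⁴)/64 = 9.512×10^6 mm⁴
I = 9.512×10^-6 m⁴
At the buckling limit P_cr = P = 3.190×10^5 N
From P_cr = π²EI/(K·L)²:  L = (1/K)·√(π²EI/P_cr) = (1/1)·√(π²×9.72×10^10×9.512×10^-6/3.190×10^5)
L = 5.35 m

L_max ≈ 5.35 m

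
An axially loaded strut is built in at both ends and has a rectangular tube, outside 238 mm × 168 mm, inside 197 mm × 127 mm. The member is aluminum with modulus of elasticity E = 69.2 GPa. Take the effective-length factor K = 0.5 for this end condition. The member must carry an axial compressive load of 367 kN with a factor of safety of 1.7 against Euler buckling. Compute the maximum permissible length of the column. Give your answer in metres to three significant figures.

Weak-axis I_min = (h_o·b_o³ − h_i·b_i³)/12 with b_o = 168, b_i = 127.0 mm (shorter outer/inner sides).
I_min = (238×168³ − 197.0×127.0³)/12 = 6.041×10^7 mm⁴
I = 6.041×10^-5 m⁴
Required critical load P_cr = n·P = 1.7 × 367 = 623.9 kN = 6.239×10^5 N
From P_cr = π²EI/(K·L)²:  L = (1/K)·√(π²EI/P_cr) = (1/0.5)·√(π²×6.92×10^10×6.041×10^-5/6.239×10^5)
L = 16.3 m

L_max ≈ 16.3 m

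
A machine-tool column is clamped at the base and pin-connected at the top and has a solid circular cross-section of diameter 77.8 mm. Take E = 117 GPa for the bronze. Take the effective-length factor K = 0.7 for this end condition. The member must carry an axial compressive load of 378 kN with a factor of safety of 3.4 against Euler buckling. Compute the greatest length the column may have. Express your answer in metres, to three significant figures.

I = πd⁴/64 = π×77.8⁴/64 = 1.798×10^6 mm⁴
I = 1.798×10^-6 m⁴
Required critical load P_cr = n·P = 3.4 × 378 = 1285 kN = 1.285×10^6 N
From P_cr = π²EI/(K·L)²:  L = (1/K)·√(π²EI/P_cr) = (1/0.7)·√(π²×1.17×10^11×1.798×10^-6/1.285×10^6)
L = 1.82 m

L_max ≈ 1.82 m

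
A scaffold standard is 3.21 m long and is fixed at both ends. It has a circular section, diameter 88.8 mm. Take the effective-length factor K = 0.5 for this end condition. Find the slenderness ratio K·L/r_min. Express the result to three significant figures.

λ ≈ 72.3

For a solid circle r = d/4 = 88.8/4 = 22.20 mm
L_e = K·L = 0.5 × 3.21 m = 1.605 m = 1605.0 mm
λ = L_e / r_min = 1605.0 / 22.20 = 72.3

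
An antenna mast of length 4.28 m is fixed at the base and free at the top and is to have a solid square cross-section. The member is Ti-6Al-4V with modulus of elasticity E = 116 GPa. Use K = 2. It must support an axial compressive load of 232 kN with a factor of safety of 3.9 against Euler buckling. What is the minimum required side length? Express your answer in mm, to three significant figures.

Required P_cr = n·P = 3.9 × 232 = 904.8 kN
L_e = K·L = 2 × 4.28 = 8.560 m
Required I = P_cr·L_e²/(π²E) = 9.048×10^5 × 8.560² / (π² × 1.16×10^11) = 5.791×10^-5 m⁴
I_req = 5.791×10^7 mm⁴
Solid square: I = a⁴/12  ⇒  a = (12I)^(1/4) = (12×5.791×10^7)^(1/4) = 162 mm

a ≈ 162 mm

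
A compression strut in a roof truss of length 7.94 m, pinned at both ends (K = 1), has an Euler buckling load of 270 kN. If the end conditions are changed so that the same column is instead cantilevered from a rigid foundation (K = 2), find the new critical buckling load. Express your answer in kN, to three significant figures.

P_cr ∝ 1/K², so P_cr,new = P_cr,old × (K_old/K_new)² = 270 × (1/2)²
= 270 × 0.2500 = 67.5 kN

P_cr ≈ 67.5 kN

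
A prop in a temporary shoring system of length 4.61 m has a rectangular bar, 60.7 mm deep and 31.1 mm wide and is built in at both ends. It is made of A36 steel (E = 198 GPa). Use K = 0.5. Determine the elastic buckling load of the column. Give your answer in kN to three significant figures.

P_cr ≈ 56.0 kN

Buckling occurs about the weak axis: I_min = h·b³/12 with b = 31.1 mm (the shorter side).
I_min = 60.7×31.1³/12 = 1.522×10^5 mm⁴
I = 1.522×10^5 mm⁴ = 1.522×10^-7 m⁴
Effective length L_e = K·L = 0.5 × 4.61 = 2.305 m
P_cr = π²EI / L_e² = π² × 198×10⁹ × 1.522×10^-7 / 2.305² = 5.596×10^4 N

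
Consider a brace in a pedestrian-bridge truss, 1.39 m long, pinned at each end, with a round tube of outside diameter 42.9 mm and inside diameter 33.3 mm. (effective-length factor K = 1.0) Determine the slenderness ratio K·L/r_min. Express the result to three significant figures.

λ ≈ 102

d_o = 42.9 mm, d_i = 33.3 mm
I = π(d_o⁴ − d_i⁴)/64 = π(42.9⁴ − 33.30⁴)/64 = 1.059×10^5 mm⁴
A = 574.5 mm²;  r_min = √(I/A) = √(1.059×10^5/574.5) = 13.58 mm
L_e = K·L = 1 × 1.39 m = 1.390 m = 1390.0 mm
λ = L_e / r_min = 1390.0 / 13.58 = 102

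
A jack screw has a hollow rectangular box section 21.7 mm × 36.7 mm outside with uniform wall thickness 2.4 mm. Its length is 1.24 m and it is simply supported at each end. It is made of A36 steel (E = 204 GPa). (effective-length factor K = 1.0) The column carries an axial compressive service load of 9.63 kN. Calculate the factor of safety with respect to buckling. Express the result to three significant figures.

Inner dimensions: h_i = 36.7 − 2×2.4 = 31.90 mm, b_i = 21.7 − 2×2.4 = 16.90 mm
Weak-axis I_min = (h_o·b_o³ − h_i·b_i³)/12 with b_o = 21.7, b_i = 16.90 mm (shorter outer/inner sides).
I_min = (36.7×21.7³ − 31.90×16.90³)/12 = 1.842×10^4 mm⁴
I = 1.842×10^4 mm⁴ = 1.842×10^-8 m⁴
Effective length L_e = K·L = 1 × 1.24 = 1.240 m
P_cr = π²EI / L_e² = π² × 204×10⁹ × 1.842×10^-8 / 1.240² = 2.412×10^4 N
Factor of safety n = P_cr / P = 24.120 / 9.63 = 2.50

n ≈ 2.50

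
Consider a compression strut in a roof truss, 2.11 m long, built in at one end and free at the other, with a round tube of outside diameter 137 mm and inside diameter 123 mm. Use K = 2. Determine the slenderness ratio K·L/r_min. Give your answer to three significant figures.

d_o = 137 mm, d_i = 123 mm
I = π(d_o⁴ − d_i⁴)/64 = π(137⁴ − 123.0⁴)/64 = 6.057×10^6 mm⁴
A = 2.859×10^3 mm²;  r_min = √(I/A) = √(6.057×10^6/2.859×10^3) = 46.03 mm
L_e = K·L = 2 × 2.11 m = 4.220 m = 4220.0 mm
λ = L_e / r_min = 4220.0 / 46.03 = 91.7

λ ≈ 91.7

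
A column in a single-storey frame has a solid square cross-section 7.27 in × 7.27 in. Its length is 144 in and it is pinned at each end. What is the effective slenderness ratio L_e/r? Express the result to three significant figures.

λ ≈ 68.6

I = a⁴/12 = 7.27⁴/12 = 232.8 in⁴
A = 52.85 in²;  r_min = √(I/A) = √(232.8/52.85) = 2.099 in
L_e = K·L = 1 × 144 = 144.0 in
λ = L_e / r_min = 144.00 / 2.099 = 68.6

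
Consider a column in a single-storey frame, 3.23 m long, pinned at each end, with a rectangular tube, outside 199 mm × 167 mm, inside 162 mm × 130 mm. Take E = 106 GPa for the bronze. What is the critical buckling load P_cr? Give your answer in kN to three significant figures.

Weak-axis I_min = (h_o·b_o³ − h_i·b_i³)/12 with b_o = 167, b_i = 130.0 mm (shorter outer/inner sides).
I_min = (199×167³ − 162.0×130.0³)/12 = 4.758×10^7 mm⁴
I = 4.758×10^7 mm⁴ = 4.758×10^-5 m⁴
Effective length L_e = K·L = 1 × 3.23 = 3.230 m
P_cr = π²EI / L_e² = π² × 106×10⁹ × 4.758×10^-5 / 3.230² = 4.771×10^6 N

P_cr ≈ 4770 kN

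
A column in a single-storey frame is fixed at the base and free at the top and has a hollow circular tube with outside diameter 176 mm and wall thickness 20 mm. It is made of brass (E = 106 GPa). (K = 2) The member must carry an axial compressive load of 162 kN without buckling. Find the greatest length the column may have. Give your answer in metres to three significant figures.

Inner diameter d_i = 176 − 2×20 = 136.0 mm
I = π(d_o⁴ − d_i⁴)/64 = π(176⁴ − 136.0⁴)/64 = 3.031×10^7 mm⁴
I = 3.031×10^-5 m⁴
At the buckling limit P_cr = P = 1.620×10^5 N
From P_cr = π²EI/(K·L)²:  L = (1/K)·√(π²EI/P_cr) = (1/2)·√(π²×1.06×10^11×3.031×10^-5/1.620×10^5)
L = 6.99 m

L_max ≈ 6.99 m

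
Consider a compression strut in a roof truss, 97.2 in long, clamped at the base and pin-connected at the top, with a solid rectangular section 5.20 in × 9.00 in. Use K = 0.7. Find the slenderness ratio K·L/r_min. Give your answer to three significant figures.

For a rectangle r_min = b/√12 = 5.20/√12 = 1.501 in
L_e = K·L = 0.7 × 97.2 = 68.04 in
λ = L_e / r_min = 68.040 / 1.501 = 45.3

λ ≈ 45.3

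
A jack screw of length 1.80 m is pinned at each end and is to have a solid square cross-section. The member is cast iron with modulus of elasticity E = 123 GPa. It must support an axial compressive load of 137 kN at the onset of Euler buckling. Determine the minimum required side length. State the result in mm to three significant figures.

L_e = K·L = 1 × 1.80 = 1.800 m
Required I = P_cr·L_e²/(π²E) = 1.370×10^5 × 1.800² / (π² × 1.23×10^11) = 3.656×10^-7 m⁴
I_req = 3.656×10^5 mm⁴
Solid square: I = a⁴/12  ⇒  a = (12I)^(1/4) = (12×3.656×10^5)^(1/4) = 45.8 mm

a ≈ 45.8 mm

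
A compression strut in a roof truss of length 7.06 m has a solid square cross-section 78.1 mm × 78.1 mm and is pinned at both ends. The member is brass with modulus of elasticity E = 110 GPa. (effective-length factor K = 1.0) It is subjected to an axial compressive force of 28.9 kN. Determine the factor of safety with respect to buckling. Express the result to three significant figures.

n ≈ 2.34

I = a⁴/12 = 78.1⁴/12 = 3.100×10^6 mm⁴
I = 3.100×10^6 mm⁴ = 3.100×10^-6 m⁴
Effective length L_e = K·L = 1 × 7.06 = 7.060 m
P_cr = π²EI / L_e² = π² × 110×10⁹ × 3.100×10^-6 / 7.060² = 6.753×10^4 N
Factor of safety n = P_cr / P = 67.531 / 28.9 = 2.34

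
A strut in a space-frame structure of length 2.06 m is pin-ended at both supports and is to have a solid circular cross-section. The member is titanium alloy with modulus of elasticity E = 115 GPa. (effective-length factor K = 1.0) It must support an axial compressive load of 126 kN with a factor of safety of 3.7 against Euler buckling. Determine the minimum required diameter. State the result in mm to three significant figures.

Required P_cr = n·P = 3.7 × 126 = 466.2 kN
L_e = K·L = 1 × 2.06 = 2.060 m
Required I = P_cr·L_e²/(π²E) = 4.662×10^5 × 2.060² / (π² × 1.15×10^11) = 1.743×10^-6 m⁴
I_req = 1.743×10^6 mm⁴
Solid circle: I = πd⁴/64  ⇒  d = (64I/π)^(1/4) = (64×1.743×10^6/π)^(1/4) = 77.2 mm

d ≈ 77.2 mm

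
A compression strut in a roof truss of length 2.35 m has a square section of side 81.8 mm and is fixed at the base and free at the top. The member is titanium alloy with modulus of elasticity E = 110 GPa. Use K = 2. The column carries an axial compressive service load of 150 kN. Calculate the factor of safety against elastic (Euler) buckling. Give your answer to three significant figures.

n ≈ 1.22

I = a⁴/12 = 81.8⁴/12 = 3.731×10^6 mm⁴
I = 3.731×10^6 mm⁴ = 3.731×10^-6 m⁴
Effective length L_e = K·L = 2 × 2.35 = 4.700 m
P_cr = π²EI / L_e² = π² × 110×10⁹ × 3.731×10^-6 / 4.700² = 1.834×10^5 N
Factor of safety n = P_cr / P = 183.37 / 150 = 1.22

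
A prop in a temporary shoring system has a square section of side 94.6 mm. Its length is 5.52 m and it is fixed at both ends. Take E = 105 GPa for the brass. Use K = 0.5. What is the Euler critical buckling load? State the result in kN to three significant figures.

P_cr ≈ 908 kN

I = a⁴/12 = 94.6⁴/12 = 6.674×10^6 mm⁴
I = 6.674×10^6 mm⁴ = 6.674×10^-6 m⁴
Effective length L_e = K·L = 0.5 × 5.52 = 2.760 m
P_cr = π²EI / L_e² = π² × 105×10⁹ × 6.674×10^-6 / 2.760² = 9.079×10^5 N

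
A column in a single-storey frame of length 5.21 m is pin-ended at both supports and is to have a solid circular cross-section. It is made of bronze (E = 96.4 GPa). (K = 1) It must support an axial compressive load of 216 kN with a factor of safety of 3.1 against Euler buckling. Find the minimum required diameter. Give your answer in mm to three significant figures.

Required P_cr = n·P = 3.1 × 216 = 669.6 kN
L_e = K·L = 1 × 5.21 = 5.210 m
Required I = P_cr·L_e²/(π²E) = 6.696×10^5 × 5.210² / (π² × 9.64×10^10) = 1.910×10^-5 m⁴
I_req = 1.910×10^7 mm⁴
Solid circle: I = πd⁴/64  ⇒  d = (64I/π)^(1/4) = (64×1.910×10^7/π)^(1/4) = 140 mm

d ≈ 140 mm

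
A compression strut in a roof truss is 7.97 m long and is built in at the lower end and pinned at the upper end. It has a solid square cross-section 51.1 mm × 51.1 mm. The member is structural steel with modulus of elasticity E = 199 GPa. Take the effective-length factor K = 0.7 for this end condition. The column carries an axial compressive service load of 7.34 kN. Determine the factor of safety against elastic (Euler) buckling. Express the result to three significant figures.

I = a⁴/12 = 51.1⁴/12 = 5.682×10^5 mm⁴
I = 5.682×10^5 mm⁴ = 5.682×10^-7 m⁴
Effective length L_e = K·L = 0.7 × 7.97 = 5.579 m
P_cr = π²EI / L_e² = π² × 199×10⁹ × 5.682×10^-7 / 5.579² = 3.585×10^4 N
Factor of safety n = P_cr / P = 35.854 / 7.34 = 4.88

n ≈ 4.88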